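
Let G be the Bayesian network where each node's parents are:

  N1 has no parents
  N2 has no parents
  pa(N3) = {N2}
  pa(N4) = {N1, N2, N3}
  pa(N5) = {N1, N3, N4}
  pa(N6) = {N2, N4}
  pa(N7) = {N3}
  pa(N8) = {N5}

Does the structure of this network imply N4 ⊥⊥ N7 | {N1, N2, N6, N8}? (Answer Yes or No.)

Enumerating the 5 paths from N4 to N7 and testing each for blocking by {N1, N2, N6, N8}:
Path 1: N4 ← N2 → N3 → N7
  N2 is a fork here and N2 is conditioned on, so the path is blocked at N2.
Path 2: N4 ← N1 → N5 ← N3 → N7
  N1 is a fork here and N1 is conditioned on, so the path is blocked at N1.
Path 3: N4 → N6 ← N2 → N3 → N7
  N2 is a fork here and N2 is conditioned on, so the path is blocked at N2.
Path 4: N4 → N5 ← N3 → N7
  N5 is a collider and its descendant N8 is conditioned on, which opens it; N3 is a fork and N3 is not conditioned on — no node blocks this path, so it is active.
Path 5: N4 ← N3 → N7
  N3 is a fork and N3 is not conditioned on — no node blocks this path, so it is active.
Because an active path exists, N4 and N7 are not d-separated.

No — N4 and N7 are not d-separated given {N1, N2, N6, N8}.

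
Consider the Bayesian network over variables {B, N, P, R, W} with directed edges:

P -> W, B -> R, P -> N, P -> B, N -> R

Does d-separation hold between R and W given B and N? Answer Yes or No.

Yes

2 paths connect R and W; each must be blocked for d-separation to hold:
Path 1: R ← B ← P → W
  B is a chain here and B is conditioned on, so the path is blocked at B.
Path 2: R ← N ← P → W
  N is a chain here and N is conditioned on, so the path is blocked at N.
Every path is blocked, so R and W are d-separated given {B, N}.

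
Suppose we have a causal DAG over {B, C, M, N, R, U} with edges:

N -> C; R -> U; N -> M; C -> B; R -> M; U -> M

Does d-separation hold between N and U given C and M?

We examine all 2 paths between N and U:
Path 1: N → M ← R → U
  M is a collider and M is conditioned on, which opens it; R is a fork and R is not conditioned on — no node blocks this path, so it is active.
Path 2: N → M ← U
  M is a collider and M is conditioned on, which opens it — no node blocks this path, so it is active.
At least one path is unblocked, so d-separation fails.

No — N and U are not d-separated given {C, M}.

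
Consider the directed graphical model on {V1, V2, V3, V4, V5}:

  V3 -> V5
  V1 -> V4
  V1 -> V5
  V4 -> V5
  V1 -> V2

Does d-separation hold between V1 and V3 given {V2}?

Yes

Enumerating the 2 paths from V1 to V3 and testing each for blocking by {V2}:
Path 1: V1 → V5 ← V3
  V5 is a collider here and neither V5 nor any of its descendants is conditioned on, so the collider stays closed — the path is blocked at V5.
Path 2: V1 → V4 → V5 ← V3
  V5 is a collider here and neither V5 nor any of its descendants is conditioned on, so the collider stays closed — the path is blocked at V5.
All paths are blocked; V1 ⊥ V3 | {V2} holds.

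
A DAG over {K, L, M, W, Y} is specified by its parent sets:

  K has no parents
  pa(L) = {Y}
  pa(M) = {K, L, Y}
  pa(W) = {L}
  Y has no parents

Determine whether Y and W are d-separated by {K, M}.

2 paths connect Y and W; each must be blocked for d-separation to hold:
  1. Y → M ← L → W — M:collider[open]; L:fork[open] ⇒ active
  2. Y → L → W — L:chain[open] ⇒ active
Because an active path exists, Y and W are not d-separated.

No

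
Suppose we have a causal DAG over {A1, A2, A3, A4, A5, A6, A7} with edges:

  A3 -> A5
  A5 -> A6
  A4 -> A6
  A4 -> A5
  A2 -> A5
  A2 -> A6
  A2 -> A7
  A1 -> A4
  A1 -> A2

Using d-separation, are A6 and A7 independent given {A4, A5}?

We examine all 5 paths between A6 and A7:
Path 1: A6 ← A5 ← A4 ← A1 → A2 → A7
  A5 is a chain here and A5 is conditioned on, so the path is blocked at A5.
Path 2: A6 ← A5 ← A2 → A7
  A5 is a chain here and A5 is conditioned on, so the path is blocked at A5.
Path 3: A6 ← A4 → A5 ← A2 → A7
  A4 is a fork here and A4 is conditioned on, so the path is blocked at A4.
Path 4: A6 ← A4 ← A1 → A2 → A7
  A4 is a chain here and A4 is conditioned on, so the path is blocked at A4.
Path 5: A6 ← A2 → A7
  A2 is a fork and A2 is not conditioned on — no node blocks this path, so it is active.
Because an active path exists, A6 and A7 are not d-separated.

No — A6 and A7 are not d-separated given {A4, A5}.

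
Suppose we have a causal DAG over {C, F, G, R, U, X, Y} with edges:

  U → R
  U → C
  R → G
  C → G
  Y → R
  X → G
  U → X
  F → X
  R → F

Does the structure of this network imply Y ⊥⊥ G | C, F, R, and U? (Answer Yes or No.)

5 paths connect Y and G; each must be blocked for d-separation to hold:
Path 1: Y → R → G
  R is a chain here and R is conditioned on, so the path is blocked at R.
Path 2: Y → R ← U → X → G
  U is a fork here and U is conditioned on, so the path is blocked at U.
Path 3: Y → R ← U → C → G
  U is a fork here and U is conditioned on, so the path is blocked at U.
Path 4: Y → R → F → X → G
  R is a chain here and R is conditioned on, so the path is blocked at R.
Path 5: Y → R → F → X ← U → C → G
  R is a chain here and R is conditioned on, so the path is blocked at R.
Since every path is blocked, d-separation holds.

Yes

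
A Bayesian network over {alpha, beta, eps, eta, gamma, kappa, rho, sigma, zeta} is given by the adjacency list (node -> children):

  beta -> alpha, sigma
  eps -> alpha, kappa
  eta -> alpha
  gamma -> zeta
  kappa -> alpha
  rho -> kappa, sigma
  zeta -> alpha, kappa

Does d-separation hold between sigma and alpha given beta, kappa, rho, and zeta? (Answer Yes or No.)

Yes — sigma and alpha are d-separated given {beta, kappa, rho, zeta}.

We examine all 4 paths between sigma and alpha:
Path 1: sigma ← beta → alpha
  beta is a fork here and beta is conditioned on, so the path is blocked at beta.
Path 2: sigma ← rho → kappa → alpha
  rho is a fork here and rho is conditioned on, so the path is blocked at rho.
Path 3: sigma ← rho → kappa ← eps → alpha
  rho is a fork here and rho is conditioned on, so the path is blocked at rho.
Path 4: sigma ← rho → kappa ← zeta → alpha
  rho is a fork here and rho is conditioned on, so the path is blocked at rho.
Every path is blocked, so sigma and alpha are d-separated given {beta, kappa, rho, zeta}.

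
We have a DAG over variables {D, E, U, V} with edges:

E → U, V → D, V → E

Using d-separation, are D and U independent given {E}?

Yes

Only one path connects D and U:
Path 1: D ← V → E → U
  E is a chain here and E is conditioned on, so the path is blocked at E.
Since every path is blocked, d-separation holds.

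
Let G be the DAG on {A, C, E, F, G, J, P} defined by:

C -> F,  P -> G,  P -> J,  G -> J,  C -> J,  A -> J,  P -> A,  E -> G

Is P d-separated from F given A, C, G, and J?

Enumerating the 3 paths from P to F and testing each for blocking by {A, C, G, J}:
Path 1: P → A → J ← C → F
  A is a chain here and A is conditioned on, so the path is blocked at A.
Path 2: P → J ← C → F
  C is a fork here and C is conditioned on, so the path is blocked at C.
Path 3: P → G → J ← C → F
  G is a chain here and G is conditioned on, so the path is blocked at G.
All paths are blocked; P ⊥ F | {A, C, G, J} holds.

Yes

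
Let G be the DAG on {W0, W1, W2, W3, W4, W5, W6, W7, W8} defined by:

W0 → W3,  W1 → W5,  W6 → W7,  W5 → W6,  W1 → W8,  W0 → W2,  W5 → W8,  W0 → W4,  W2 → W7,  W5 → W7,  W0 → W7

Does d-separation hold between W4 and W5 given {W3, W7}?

No

Enumerating the 4 paths from W4 to W5 and testing each for blocking by {W3, W7}:
  1. W4 ← W0 → W2 → W7 ← W5 — W0:fork[open]; W2:chain[open]; W7:collider[open] ⇒ active
  2. W4 ← W0 → W2 → W7 ← W6 ← W5 — W0:fork[open]; W2:chain[open]; W7:collider[open]; W6:chain[open] ⇒ active
  3. W4 ← W0 → W7 ← W5 — W0:fork[open]; W7:collider[open] ⇒ active
  4. W4 ← W0 → W7 ← W6 ← W5 — W0:fork[open]; W7:collider[open]; W6:chain[open] ⇒ active
At least one path is unblocked, so d-separation fails.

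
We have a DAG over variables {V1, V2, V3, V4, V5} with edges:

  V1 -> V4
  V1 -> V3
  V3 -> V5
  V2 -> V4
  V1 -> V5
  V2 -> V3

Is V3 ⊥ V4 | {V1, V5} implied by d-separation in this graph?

No — V3 and V4 are not d-separated given {V1, V5}.

We examine all 3 paths between V3 and V4:
  1. V3 ← V2 → V4 — V2:fork[open] ⇒ active
  2. V3 → V5 ← V1 → V4 — V5:collider[open]; V1:fork[blocks] ⇒ blocked
  3. V3 ← V1 → V4 — V1:fork[blocks] ⇒ blocked
Since the path V3 ← V2 → V4 is active, V3 and V4 are not d-separated given {V1, V5}.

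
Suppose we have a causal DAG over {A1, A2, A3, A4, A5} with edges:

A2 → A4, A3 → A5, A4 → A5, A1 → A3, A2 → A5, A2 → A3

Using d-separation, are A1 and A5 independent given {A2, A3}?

There are 3 undirected paths between A1 and A5; checking each against the conditioning set {A2, A3}:
  1. A1 → A3 → A5 — A3:chain[blocks] ⇒ blocked
  2. A1 → A3 ← A2 → A5 — A3:collider[open]; A2:fork[blocks] ⇒ blocked
  3. A1 → A3 ← A2 → A4 → A5 — A3:collider[open]; A2:fork[blocks]; A4:chain[open] ⇒ blocked
Since every path is blocked, d-separation holds.

Yes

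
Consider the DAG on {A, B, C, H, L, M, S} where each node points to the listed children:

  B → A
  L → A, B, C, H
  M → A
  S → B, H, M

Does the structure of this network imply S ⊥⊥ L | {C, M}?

There are 5 undirected paths between S and L; checking each against the conditioning set {C, M}:
Path 1: S → H ← L
  H is a collider here and neither H nor any of its descendants is conditioned on, so the collider stays closed — the path is blocked at H.
Path 2: S → M → A ← L
  M is a chain here and M is conditioned on, so the path is blocked at M.
Path 3: S → M → A ← B ← L
  M is a chain here and M is conditioned on, so the path is blocked at M.
Path 4: S → B → A ← L
  A is a collider here and neither A nor any of its descendants is conditioned on, so the collider stays closed — the path is blocked at A.
Path 5: S → B ← L
  B is a collider here and neither B nor any of its descendants is conditioned on, so the collider stays closed — the path is blocked at B.
All paths are blocked; S ⊥ L | {C, M} holds.

Yes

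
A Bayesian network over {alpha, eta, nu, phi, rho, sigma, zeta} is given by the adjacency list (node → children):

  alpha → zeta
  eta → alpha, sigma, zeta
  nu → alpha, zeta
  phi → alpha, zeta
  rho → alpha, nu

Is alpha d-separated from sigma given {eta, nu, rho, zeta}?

Yes — alpha and sigma are d-separated given {eta, nu, rho, zeta}.

We examine all 5 paths between alpha and sigma:
Path 1: alpha ← phi → zeta ← eta → sigma
  eta is a fork here and eta is conditioned on, so the path is blocked at eta.
Path 2: alpha → zeta ← eta → sigma
  eta is a fork here and eta is conditioned on, so the path is blocked at eta.
Path 3: alpha ← eta → sigma
  eta is a fork here and eta is conditioned on, so the path is blocked at eta.
Path 4: alpha ← rho → nu → zeta ← eta → sigma
  rho is a fork here and rho is conditioned on, so the path is blocked at rho.
Path 5: alpha ← nu → zeta ← eta → sigma
  nu is a fork here and nu is conditioned on, so the path is blocked at nu.
All paths are blocked; alpha ⊥ sigma | {eta, nu, rho, zeta} holds.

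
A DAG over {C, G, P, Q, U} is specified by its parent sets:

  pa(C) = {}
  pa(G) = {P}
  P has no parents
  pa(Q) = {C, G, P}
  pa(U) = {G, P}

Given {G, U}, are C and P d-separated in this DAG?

Yes

3 paths connect C and P; each must be blocked for d-separation to hold:
Path 1: C → Q ← P
  Q is a collider here and neither Q nor any of its descendants is conditioned on, so the collider stays closed — the path is blocked at Q.
Path 2: C → Q ← G ← P
  Q is a collider here and neither Q nor any of its descendants is conditioned on, so the collider stays closed — the path is blocked at Q.
Path 3: C → Q ← G → U ← P
  Q is a collider here and neither Q nor any of its descendants is conditioned on, so the collider stays closed — the path is blocked at Q.
Every path is blocked, so C and P are d-separated given {G, U}.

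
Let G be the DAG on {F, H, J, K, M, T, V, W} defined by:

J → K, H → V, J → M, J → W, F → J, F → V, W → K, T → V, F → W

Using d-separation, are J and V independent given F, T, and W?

3 paths connect J and V; each must be blocked for d-separation to hold:
Path 1: J ← F → V
  F is a fork here and F is conditioned on, so the path is blocked at F.
Path 2: J → W ← F → V
  F is a fork here and F is conditioned on, so the path is blocked at F.
Path 3: J → K ← W ← F → V
  K is a collider here and neither K nor any of its descendants is conditioned on, so the collider stays closed — the path is blocked at K.
Every path is blocked, so J and V are d-separated given {F, T, W}.

Yes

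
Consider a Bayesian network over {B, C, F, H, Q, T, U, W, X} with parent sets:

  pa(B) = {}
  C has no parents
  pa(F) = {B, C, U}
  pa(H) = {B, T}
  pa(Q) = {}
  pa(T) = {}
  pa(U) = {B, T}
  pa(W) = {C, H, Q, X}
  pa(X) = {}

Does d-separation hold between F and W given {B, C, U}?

Yes

5 paths connect F and W; each must be blocked for d-separation to hold:
Path 1: F ← B → H → W
  B is a fork here and B is conditioned on, so the path is blocked at B.
Path 2: F ← B → U ← T → H → W
  B is a fork here and B is conditioned on, so the path is blocked at B.
Path 3: F ← C → W
  C is a fork here and C is conditioned on, so the path is blocked at C.
Path 4: F ← U ← T → H → W
  U is a chain here and U is conditioned on, so the path is blocked at U.
Path 5: F ← U ← B → H → W
  U is a chain here and U is conditioned on, so the path is blocked at U.
All paths are blocked; F ⊥ W | {B, C, U} holds.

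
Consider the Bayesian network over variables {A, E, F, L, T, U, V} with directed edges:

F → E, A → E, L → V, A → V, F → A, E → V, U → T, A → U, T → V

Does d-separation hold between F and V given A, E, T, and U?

Enumerating the 6 paths from F to V and testing each for blocking by {A, E, T, U}:
Path 1: F → E ← A → U → T → V
  A is a fork here and A is conditioned on, so the path is blocked at A.
Path 2: F → E ← A → V
  A is a fork here and A is conditioned on, so the path is blocked at A.
Path 3: F → E → V
  E is a chain here and E is conditioned on, so the path is blocked at E.
Path 4: F → A → E → V
  A is a chain here and A is conditioned on, so the path is blocked at A.
Path 5: F → A → U → T → V
  A is a chain here and A is conditioned on, so the path is blocked at A.
Path 6: F → A → V
  A is a chain here and A is conditioned on, so the path is blocked at A.
Every path is blocked, so F and V are d-separated given {A, E, T, U}.

Yes — F and V are d-separated given {A, E, T, U}.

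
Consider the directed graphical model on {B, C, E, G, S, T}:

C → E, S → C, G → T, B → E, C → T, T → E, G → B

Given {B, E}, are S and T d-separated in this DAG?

No

Enumerating the 3 paths from S to T and testing each for blocking by {B, E}:
  1. S → C → T — C:chain[open] ⇒ active
  2. S → C → E ← T — C:chain[open]; E:collider[open] ⇒ active
  3. S → C → E ← B ← G → T — C:chain[open]; E:collider[open]; B:chain[blocks]; G:fork[open] ⇒ blocked
At least one path is unblocked, so d-separation fails.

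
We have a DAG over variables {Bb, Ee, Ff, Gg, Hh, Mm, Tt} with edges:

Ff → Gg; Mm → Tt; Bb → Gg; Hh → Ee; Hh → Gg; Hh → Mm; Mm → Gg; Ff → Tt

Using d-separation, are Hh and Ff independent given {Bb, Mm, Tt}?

Yes

Enumerating the 4 paths from Hh to Ff and testing each for blocking by {Bb, Mm, Tt}:
  1. Hh → Mm → Gg ← Ff — Mm:chain[blocks]; Gg:collider[blocks] ⇒ blocked
  2. Hh → Mm → Tt ← Ff — Mm:chain[blocks]; Tt:collider[open] ⇒ blocked
  3. Hh → Gg ← Ff — Gg:collider[blocks] ⇒ blocked
  4. Hh → Gg ← Mm → Tt ← Ff — Gg:collider[blocks]; Mm:fork[blocks]; Tt:collider[open] ⇒ blocked
All paths are blocked; Hh ⊥ Ff | {Bb, Mm, Tt} holds.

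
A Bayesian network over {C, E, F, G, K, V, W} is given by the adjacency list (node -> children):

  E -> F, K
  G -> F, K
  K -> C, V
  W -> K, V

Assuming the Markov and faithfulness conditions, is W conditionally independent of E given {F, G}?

Yes — W and E are d-separated given {F, G}.

We examine all 4 paths between W and E:
Path 1: W → V ← K ← G → F ← E
  V is a collider here and neither V nor any of its descendants is conditioned on, so the collider stays closed — the path is blocked at V.
Path 2: W → V ← K ← E
  V is a collider here and neither V nor any of its descendants is conditioned on, so the collider stays closed — the path is blocked at V.
Path 3: W → K ← G → F ← E
  K is a collider here and neither K nor any of its descendants is conditioned on, so the collider stays closed — the path is blocked at K.
Path 4: W → K ← E
  K is a collider here and neither K nor any of its descendants is conditioned on, so the collider stays closed — the path is blocked at K.
Every path is blocked, so W and E are d-separated given {F, G}.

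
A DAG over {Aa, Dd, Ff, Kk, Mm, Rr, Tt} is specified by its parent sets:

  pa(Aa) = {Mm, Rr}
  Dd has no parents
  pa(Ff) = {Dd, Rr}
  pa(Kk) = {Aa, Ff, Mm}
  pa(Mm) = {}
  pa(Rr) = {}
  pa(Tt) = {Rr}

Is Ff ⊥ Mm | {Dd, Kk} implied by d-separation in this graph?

No

There are 4 undirected paths between Ff and Mm; checking each against the conditioning set {Dd, Kk}:
Path 1: Ff ← Rr → Aa ← Mm
  Rr is a fork and Rr is not conditioned on; Aa is a collider and its descendant Kk is conditioned on, which opens it — no node blocks this path, so it is active.
Path 2: Ff ← Rr → Aa → Kk ← Mm
  Rr is a fork and Rr is not conditioned on; Aa is a chain and Aa is not conditioned on; Kk is a collider and Kk is conditioned on, which opens it — no node blocks this path, so it is active.
Path 3: Ff → Kk ← Mm
  Kk is a collider and Kk is conditioned on, which opens it — no node blocks this path, so it is active.
Path 4: Ff → Kk ← Aa ← Mm
  Kk is a collider and Kk is conditioned on, which opens it; Aa is a chain and Aa is not conditioned on — no node blocks this path, so it is active.
Since the path Ff ← Rr → Aa ← Mm is active, Ff and Mm are not d-separated given {Dd, Kk}.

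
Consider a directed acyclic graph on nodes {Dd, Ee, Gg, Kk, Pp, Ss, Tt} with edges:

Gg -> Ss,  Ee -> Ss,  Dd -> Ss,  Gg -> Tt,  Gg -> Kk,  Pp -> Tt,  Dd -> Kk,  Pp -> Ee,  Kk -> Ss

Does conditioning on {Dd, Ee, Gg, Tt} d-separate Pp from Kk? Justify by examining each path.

Yes

We examine all 6 paths between Pp and Kk:
Path 1: Pp → Tt ← Gg → Kk
  Gg is a fork here and Gg is conditioned on, so the path is blocked at Gg.
Path 2: Pp → Tt ← Gg → Ss ← Kk
  Gg is a fork here and Gg is conditioned on, so the path is blocked at Gg.
Path 3: Pp → Tt ← Gg → Ss ← Dd → Kk
  Gg is a fork here and Gg is conditioned on, so the path is blocked at Gg.
Path 4: Pp → Ee → Ss ← Kk
  Ee is a chain here and Ee is conditioned on, so the path is blocked at Ee.
Path 5: Pp → Ee → Ss ← Gg → Kk
  Ee is a chain here and Ee is conditioned on, so the path is blocked at Ee.
Path 6: Pp → Ee → Ss ← Dd → Kk
  Ee is a chain here and Ee is conditioned on, so the path is blocked at Ee.
Every path is blocked, so Pp and Kk are d-separated given {Dd, Ee, Gg, Tt}.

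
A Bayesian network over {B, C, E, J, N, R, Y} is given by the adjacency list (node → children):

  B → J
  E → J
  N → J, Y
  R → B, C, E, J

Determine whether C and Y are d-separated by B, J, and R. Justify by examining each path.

Yes

There are 3 undirected paths between C and Y; checking each against the conditioning set {B, J, R}:
Path 1: C ← R → B → J ← N → Y
  R is a fork here and R is conditioned on, so the path is blocked at R.
Path 2: C ← R → J ← N → Y
  R is a fork here and R is conditioned on, so the path is blocked at R.
Path 3: C ← R → E → J ← N → Y
  R is a fork here and R is conditioned on, so the path is blocked at R.
All paths are blocked; C ⊥ Y | {B, J, R} holds.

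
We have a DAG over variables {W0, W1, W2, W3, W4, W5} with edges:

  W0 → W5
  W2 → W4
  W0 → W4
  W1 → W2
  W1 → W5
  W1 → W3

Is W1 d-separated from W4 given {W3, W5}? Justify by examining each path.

No

There are 2 undirected paths between W1 and W4; checking each against the conditioning set {W3, W5}:
Path 1: W1 → W2 → W4
  W2 is a chain and W2 is not conditioned on — no node blocks this path, so it is active.
Path 2: W1 → W5 ← W0 → W4
  W5 is a collider and W5 is conditioned on, which opens it; W0 is a fork and W0 is not conditioned on — no node blocks this path, so it is active.
Since the path W1 → W2 → W4 is active, W1 and W4 are not d-separated given {W3, W5}.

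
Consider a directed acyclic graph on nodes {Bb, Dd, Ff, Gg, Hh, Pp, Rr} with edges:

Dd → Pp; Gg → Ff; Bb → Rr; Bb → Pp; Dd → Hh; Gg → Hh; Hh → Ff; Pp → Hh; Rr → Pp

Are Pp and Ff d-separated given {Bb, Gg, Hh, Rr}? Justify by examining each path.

Yes — Pp and Ff are d-separated given {Bb, Gg, Hh, Rr}.

4 paths connect Pp and Ff; each must be blocked for d-separation to hold:
Path 1: Pp → Hh ← Gg → Ff
  Gg is a fork here and Gg is conditioned on, so the path is blocked at Gg.
Path 2: Pp → Hh → Ff
  Hh is a chain here and Hh is conditioned on, so the path is blocked at Hh.
Path 3: Pp ← Dd → Hh ← Gg → Ff
  Gg is a fork here and Gg is conditioned on, so the path is blocked at Gg.
Path 4: Pp ← Dd → Hh → Ff
  Hh is a chain here and Hh is conditioned on, so the path is blocked at Hh.
All paths are blocked; Pp ⊥ Ff | {Bb, Gg, Hh, Rr} holds.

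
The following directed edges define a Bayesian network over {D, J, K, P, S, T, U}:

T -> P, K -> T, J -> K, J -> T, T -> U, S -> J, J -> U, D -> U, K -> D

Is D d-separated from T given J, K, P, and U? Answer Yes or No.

6 paths connect D and T; each must be blocked for d-separation to hold:
Path 1: D ← K ← J → U ← T
  K is a chain here and K is conditioned on, so the path is blocked at K.
Path 2: D ← K ← J → T
  K is a chain here and K is conditioned on, so the path is blocked at K.
Path 3: D ← K → T
  K is a fork here and K is conditioned on, so the path is blocked at K.
Path 4: D → U ← J → K → T
  J is a fork here and J is conditioned on, so the path is blocked at J.
Path 5: D → U ← J → T
  J is a fork here and J is conditioned on, so the path is blocked at J.
Path 6: D → U ← T
  U is a collider and U is conditioned on, which opens it — no node blocks this path, so it is active.
At least one path is unblocked, so d-separation fails.

No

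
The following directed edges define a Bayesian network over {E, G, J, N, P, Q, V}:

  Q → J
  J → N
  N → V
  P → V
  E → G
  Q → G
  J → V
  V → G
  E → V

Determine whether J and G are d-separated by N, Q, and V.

We examine all 5 paths between J and G:
Path 1: J → V ← E → G
  V is a collider and V is conditioned on, which opens it; E is a fork and E is not conditioned on — no node blocks this path, so it is active.
Path 2: J → V → G
  V is a chain here and V is conditioned on, so the path is blocked at V.
Path 3: J → N → V ← E → G
  N is a chain here and N is conditioned on, so the path is blocked at N.
Path 4: J → N → V → G
  N is a chain here and N is conditioned on, so the path is blocked at N.
Path 5: J ← Q → G
  Q is a fork here and Q is conditioned on, so the path is blocked at Q.
Since the path J → V ← E → G is active, J and G are not d-separated given {N, Q, V}.

No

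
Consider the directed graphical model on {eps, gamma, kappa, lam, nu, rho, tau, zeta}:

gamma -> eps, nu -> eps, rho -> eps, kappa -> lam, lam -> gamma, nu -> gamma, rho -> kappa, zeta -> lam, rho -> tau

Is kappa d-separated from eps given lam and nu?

We examine all 3 paths between kappa and eps:
  1. kappa → lam → gamma ← nu → eps — lam:chain[blocks]; gamma:collider[blocks]; nu:fork[blocks] ⇒ blocked
  2. kappa → lam → gamma → eps — lam:chain[blocks]; gamma:chain[open] ⇒ blocked
  3. kappa ← rho → eps — rho:fork[open] ⇒ active
At least one path is unblocked, so d-separation fails.

No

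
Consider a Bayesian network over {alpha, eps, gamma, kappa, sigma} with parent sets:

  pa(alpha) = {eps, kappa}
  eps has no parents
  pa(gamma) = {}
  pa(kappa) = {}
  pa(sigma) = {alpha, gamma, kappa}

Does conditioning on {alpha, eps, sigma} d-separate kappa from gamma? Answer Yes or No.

No

Enumerating the 2 paths from kappa to gamma and testing each for blocking by {alpha, eps, sigma}:
Path 1: kappa → sigma ← gamma
  sigma is a collider and sigma is conditioned on, which opens it — no node blocks this path, so it is active.
Path 2: kappa → alpha → sigma ← gamma
  alpha is a chain here and alpha is conditioned on, so the path is blocked at alpha.
Because an active path exists, kappa and gamma are not d-separated.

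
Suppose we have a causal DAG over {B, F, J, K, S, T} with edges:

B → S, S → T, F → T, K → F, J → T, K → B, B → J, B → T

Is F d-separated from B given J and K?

Yes

Enumerating the 4 paths from F to B and testing each for blocking by {J, K}:
  1. F → T ← J ← B — T:collider[blocks]; J:chain[blocks] ⇒ blocked
  2. F → T ← B — T:collider[blocks] ⇒ blocked
  3. F → T ← S ← B — T:collider[blocks]; S:chain[open] ⇒ blocked
  4. F ← K → B — K:fork[blocks] ⇒ blocked
All paths are blocked; F ⊥ B | {J, K} holds.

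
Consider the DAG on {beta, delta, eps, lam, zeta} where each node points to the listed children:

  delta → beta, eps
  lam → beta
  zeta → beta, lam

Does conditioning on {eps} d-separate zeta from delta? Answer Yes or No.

We examine all 2 paths between zeta and delta:
  1. zeta → lam → beta ← delta — lam:chain[open]; beta:collider[blocks] ⇒ blocked
  2. zeta → beta ← delta — beta:collider[blocks] ⇒ blocked
Since every path is blocked, d-separation holds.

Yes — zeta and delta are d-separated given {eps}.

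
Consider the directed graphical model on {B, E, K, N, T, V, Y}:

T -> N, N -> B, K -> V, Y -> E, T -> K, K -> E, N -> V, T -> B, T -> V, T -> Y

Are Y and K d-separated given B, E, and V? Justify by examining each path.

No

Enumerating the 5 paths from Y to K and testing each for blocking by {B, E, V}:
Path 1: Y ← T → K
  T is a fork and T is not conditioned on — no node blocks this path, so it is active.
Path 2: Y ← T → V ← K
  T is a fork and T is not conditioned on; V is a collider and V is conditioned on, which opens it — no node blocks this path, so it is active.
Path 3: Y ← T → N → V ← K
  T is a fork and T is not conditioned on; N is a chain and N is not conditioned on; V is a collider and V is conditioned on, which opens it — no node blocks this path, so it is active.
Path 4: Y ← T → B ← N → V ← K
  T is a fork and T is not conditioned on; B is a collider and B is conditioned on, which opens it; N is a fork and N is not conditioned on; V is a collider and V is conditioned on, which opens it — no node blocks this path, so it is active.
Path 5: Y → E ← K
  E is a collider and E is conditioned on, which opens it — no node blocks this path, so it is active.
At least one path is unblocked, so d-separation fails.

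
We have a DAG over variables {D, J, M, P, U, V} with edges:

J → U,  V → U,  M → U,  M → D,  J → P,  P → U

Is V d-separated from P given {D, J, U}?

Enumerating the 2 paths from V to P and testing each for blocking by {D, J, U}:
Path 1: V → U ← J → P
  J is a fork here and J is conditioned on, so the path is blocked at J.
Path 2: V → U ← P
  U is a collider and U is conditioned on, which opens it — no node blocks this path, so it is active.
Because an active path exists, V and P are not d-separated.

No — V and P are not d-separated given {D, J, U}.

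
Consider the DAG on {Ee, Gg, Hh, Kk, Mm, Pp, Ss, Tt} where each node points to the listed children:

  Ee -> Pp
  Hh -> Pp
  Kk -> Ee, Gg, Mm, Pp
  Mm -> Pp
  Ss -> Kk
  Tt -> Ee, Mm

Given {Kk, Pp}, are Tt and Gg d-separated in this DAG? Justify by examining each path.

Yes

There are 6 undirected paths between Tt and Gg; checking each against the conditioning set {Kk, Pp}:
  1. Tt → Mm → Pp ← Ee ← Kk → Gg — Mm:chain[open]; Pp:collider[open]; Ee:chain[open]; Kk:fork[blocks] ⇒ blocked
  2. Tt → Mm → Pp ← Kk → Gg — Mm:chain[open]; Pp:collider[open]; Kk:fork[blocks] ⇒ blocked
  3. Tt → Mm ← Kk → Gg — Mm:collider[open]; Kk:fork[blocks] ⇒ blocked
  4. Tt → Ee → Pp ← Mm ← Kk → Gg — Ee:chain[open]; Pp:collider[open]; Mm:chain[open]; Kk:fork[blocks] ⇒ blocked
  5. Tt → Ee → Pp ← Kk → Gg — Ee:chain[open]; Pp:collider[open]; Kk:fork[blocks] ⇒ blocked
  6. Tt → Ee ← Kk → Gg — Ee:collider[open]; Kk:fork[blocks] ⇒ blocked
Every path is blocked, so Tt and Gg are d-separated given {Kk, Pp}.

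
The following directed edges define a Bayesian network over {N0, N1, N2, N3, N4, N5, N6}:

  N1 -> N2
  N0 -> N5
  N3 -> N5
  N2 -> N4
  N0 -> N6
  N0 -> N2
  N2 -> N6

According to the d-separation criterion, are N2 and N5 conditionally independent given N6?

No — N2 and N5 are not d-separated given {N6}.

2 paths connect N2 and N5; each must be blocked for d-separation to hold:
  1. N2 → N6 ← N0 → N5 — N6:collider[open]; N0:fork[open] ⇒ active
  2. N2 ← N0 → N5 — N0:fork[open] ⇒ active
Because an active path exists, N2 and N5 are not d-separated.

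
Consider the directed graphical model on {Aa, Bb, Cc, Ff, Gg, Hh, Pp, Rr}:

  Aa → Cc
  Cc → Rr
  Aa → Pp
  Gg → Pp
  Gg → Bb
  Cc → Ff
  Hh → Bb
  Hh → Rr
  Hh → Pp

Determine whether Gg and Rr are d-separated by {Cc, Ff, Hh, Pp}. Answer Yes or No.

4 paths connect Gg and Rr; each must be blocked for d-separation to hold:
Path 1: Gg → Bb ← Hh → Rr
  Bb is a collider here and neither Bb nor any of its descendants is conditioned on, so the collider stays closed — the path is blocked at Bb.
Path 2: Gg → Bb ← Hh → Pp ← Aa → Cc → Rr
  Bb is a collider here and neither Bb nor any of its descendants is conditioned on, so the collider stays closed — the path is blocked at Bb.
Path 3: Gg → Pp ← Aa → Cc → Rr
  Cc is a chain here and Cc is conditioned on, so the path is blocked at Cc.
Path 4: Gg → Pp ← Hh → Rr
  Hh is a fork here and Hh is conditioned on, so the path is blocked at Hh.
All paths are blocked; Gg ⊥ Rr | {Cc, Ff, Hh, Pp} holds.

Yes — Gg and Rr are d-separated given {Cc, Ff, Hh, Pp}.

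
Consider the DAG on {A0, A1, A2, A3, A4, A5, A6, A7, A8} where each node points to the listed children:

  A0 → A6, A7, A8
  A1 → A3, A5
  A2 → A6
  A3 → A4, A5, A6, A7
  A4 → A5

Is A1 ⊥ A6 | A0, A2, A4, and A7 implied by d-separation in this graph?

No — A1 and A6 are not d-separated given {A0, A2, A4, A7}.

6 paths connect A1 and A6; each must be blocked for d-separation to hold:
Path 1: A1 → A3 → A6
  A3 is a chain and A3 is not conditioned on — no node blocks this path, so it is active.
Path 2: A1 → A3 → A7 ← A0 → A6
  A0 is a fork here and A0 is conditioned on, so the path is blocked at A0.
Path 3: A1 → A5 ← A3 → A6
  A5 is a collider here and neither A5 nor any of its descendants is conditioned on, so the collider stays closed — the path is blocked at A5.
Path 4: A1 → A5 ← A3 → A7 ← A0 → A6
  A5 is a collider here and neither A5 nor any of its descendants is conditioned on, so the collider stays closed — the path is blocked at A5.
Path 5: A1 → A5 ← A4 ← A3 → A6
  A5 is a collider here and neither A5 nor any of its descendants is conditioned on, so the collider stays closed — the path is blocked at A5.
Path 6: A1 → A5 ← A4 ← A3 → A7 ← A0 → A6
  A5 is a collider here and neither A5 nor any of its descendants is conditioned on, so the collider stays closed — the path is blocked at A5.
At least one path is unblocked, so d-separation fails.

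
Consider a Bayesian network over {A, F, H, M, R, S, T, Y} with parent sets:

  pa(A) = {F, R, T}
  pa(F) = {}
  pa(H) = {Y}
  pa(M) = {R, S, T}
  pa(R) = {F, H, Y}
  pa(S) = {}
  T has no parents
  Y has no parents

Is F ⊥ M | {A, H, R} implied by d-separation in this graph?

4 paths connect F and M; each must be blocked for d-separation to hold:
Path 1: F → R → M
  R is a chain here and R is conditioned on, so the path is blocked at R.
Path 2: F → R → A ← T → M
  R is a chain here and R is conditioned on, so the path is blocked at R.
Path 3: F → A ← T → M
  A is a collider and A is conditioned on, which opens it; T is a fork and T is not conditioned on — no node blocks this path, so it is active.
Path 4: F → A ← R → M
  R is a fork here and R is conditioned on, so the path is blocked at R.
Since the path F → A ← T → M is active, F and M are not d-separated given {A, H, R}.

No — F and M are not d-separated given {A, H, R}.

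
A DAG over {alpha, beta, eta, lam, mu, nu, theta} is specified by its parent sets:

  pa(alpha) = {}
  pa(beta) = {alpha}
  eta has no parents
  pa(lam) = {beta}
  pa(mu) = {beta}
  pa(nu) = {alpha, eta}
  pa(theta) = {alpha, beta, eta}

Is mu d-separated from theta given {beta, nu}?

3 paths connect mu and theta; each must be blocked for d-separation to hold:
Path 1: mu ← beta → theta
  beta is a fork here and beta is conditioned on, so the path is blocked at beta.
Path 2: mu ← beta ← alpha → theta
  beta is a chain here and beta is conditioned on, so the path is blocked at beta.
Path 3: mu ← beta ← alpha → nu ← eta → theta
  beta is a chain here and beta is conditioned on, so the path is blocked at beta.
Since every path is blocked, d-separation holds.

Yes — mu and theta are d-separated given {beta, nu}.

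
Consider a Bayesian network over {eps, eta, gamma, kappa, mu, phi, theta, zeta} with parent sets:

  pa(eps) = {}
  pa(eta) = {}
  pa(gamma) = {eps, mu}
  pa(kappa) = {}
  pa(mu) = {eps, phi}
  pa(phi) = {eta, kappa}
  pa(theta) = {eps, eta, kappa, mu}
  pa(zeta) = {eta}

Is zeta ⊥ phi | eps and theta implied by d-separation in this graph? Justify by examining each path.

5 paths connect zeta and phi; each must be blocked for d-separation to hold:
  1. zeta ← eta → phi — eta:fork[open] ⇒ active
  2. zeta ← eta → theta ← eps → gamma ← mu ← phi — eta:fork[open]; theta:collider[open]; eps:fork[blocks]; gamma:collider[blocks]; mu:chain[open] ⇒ blocked
  3. zeta ← eta → theta ← eps → mu ← phi — eta:fork[open]; theta:collider[open]; eps:fork[blocks]; mu:collider[open] ⇒ blocked
  4. zeta ← eta → theta ← kappa → phi — eta:fork[open]; theta:collider[open]; kappa:fork[open] ⇒ active
  5. zeta ← eta → theta ← mu ← phi — eta:fork[open]; theta:collider[open]; mu:chain[open] ⇒ active
At least one path is unblocked, so d-separation fails.

No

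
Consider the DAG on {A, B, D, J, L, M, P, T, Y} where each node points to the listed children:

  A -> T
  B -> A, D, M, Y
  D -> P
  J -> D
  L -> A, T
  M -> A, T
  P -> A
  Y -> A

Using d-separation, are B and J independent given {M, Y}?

Enumerating the 6 paths from B to J and testing each for blocking by {M, Y}:
  1. B → M → T ← L → A ← P ← D ← J — M:chain[blocks]; T:collider[blocks]; L:fork[open]; A:collider[blocks]; P:chain[open]; D:chain[open] ⇒ blocked
  2. B → M → T ← A ← P ← D ← J — M:chain[blocks]; T:collider[blocks]; A:chain[open]; P:chain[open]; D:chain[open] ⇒ blocked
  3. B → M → A ← P ← D ← J — M:chain[blocks]; A:collider[blocks]; P:chain[open]; D:chain[open] ⇒ blocked
  4. B → D ← J — D:collider[blocks] ⇒ blocked
  5. B → Y → A ← P ← D ← J — Y:chain[blocks]; A:collider[blocks]; P:chain[open]; D:chain[open] ⇒ blocked
  6. B → A ← P ← D ← J — A:collider[blocks]; P:chain[open]; D:chain[open] ⇒ blocked
Every path is blocked, so B and J are d-separated given {M, Y}.

Yes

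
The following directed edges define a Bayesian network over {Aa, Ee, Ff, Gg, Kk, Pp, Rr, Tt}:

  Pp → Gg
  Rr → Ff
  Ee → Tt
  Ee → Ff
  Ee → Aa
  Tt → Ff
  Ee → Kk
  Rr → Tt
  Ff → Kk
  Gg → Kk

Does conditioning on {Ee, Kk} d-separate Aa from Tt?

Yes

5 paths connect Aa and Tt; each must be blocked for d-separation to hold:
Path 1: Aa ← Ee → Tt
  Ee is a fork here and Ee is conditioned on, so the path is blocked at Ee.
Path 2: Aa ← Ee → Kk ← Ff ← Tt
  Ee is a fork here and Ee is conditioned on, so the path is blocked at Ee.
Path 3: Aa ← Ee → Kk ← Ff ← Rr → Tt
  Ee is a fork here and Ee is conditioned on, so the path is blocked at Ee.
Path 4: Aa ← Ee → Ff ← Tt
  Ee is a fork here and Ee is conditioned on, so the path is blocked at Ee.
Path 5: Aa ← Ee → Ff ← Rr → Tt
  Ee is a fork here and Ee is conditioned on, so the path is blocked at Ee.
All paths are blocked; Aa ⊥ Tt | {Ee, Kk} holds.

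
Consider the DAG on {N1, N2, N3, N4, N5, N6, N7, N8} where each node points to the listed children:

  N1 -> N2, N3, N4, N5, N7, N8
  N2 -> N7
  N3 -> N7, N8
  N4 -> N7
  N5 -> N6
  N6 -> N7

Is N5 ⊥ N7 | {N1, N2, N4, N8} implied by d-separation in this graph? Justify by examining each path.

No

There are 6 undirected paths between N5 and N7; checking each against the conditioning set {N1, N2, N4, N8}:
Path 1: N5 ← N1 → N7
  N1 is a fork here and N1 is conditioned on, so the path is blocked at N1.
Path 2: N5 ← N1 → N4 → N7
  N1 is a fork here and N1 is conditioned on, so the path is blocked at N1.
Path 3: N5 ← N1 → N2 → N7
  N1 is a fork here and N1 is conditioned on, so the path is blocked at N1.
Path 4: N5 ← N1 → N8 ← N3 → N7
  N1 is a fork here and N1 is conditioned on, so the path is blocked at N1.
Path 5: N5 ← N1 → N3 → N7
  N1 is a fork here and N1 is conditioned on, so the path is blocked at N1.
Path 6: N5 → N6 → N7
  N6 is a chain and N6 is not conditioned on — no node blocks this path, so it is active.
Since the path N5 → N6 → N7 is active, N5 and N7 are not d-separated given {N1, N2, N4, N8}.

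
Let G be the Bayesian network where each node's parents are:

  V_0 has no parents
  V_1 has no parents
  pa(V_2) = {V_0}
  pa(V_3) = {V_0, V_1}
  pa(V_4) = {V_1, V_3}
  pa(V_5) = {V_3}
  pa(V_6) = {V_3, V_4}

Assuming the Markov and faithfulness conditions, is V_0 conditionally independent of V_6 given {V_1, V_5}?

We examine all 3 paths between V_0 and V_6:
Path 1: V_0 → V_3 ← V_1 → V_4 → V_6
  V_1 is a fork here and V_1 is conditioned on, so the path is blocked at V_1.
Path 2: V_0 → V_3 → V_4 → V_6
  V_3 is a chain and V_3 is not conditioned on; V_4 is a chain and V_4 is not conditioned on — no node blocks this path, so it is active.
Path 3: V_0 → V_3 → V_6
  V_3 is a chain and V_3 is not conditioned on — no node blocks this path, so it is active.
Because an active path exists, V_0 and V_6 are not d-separated.

No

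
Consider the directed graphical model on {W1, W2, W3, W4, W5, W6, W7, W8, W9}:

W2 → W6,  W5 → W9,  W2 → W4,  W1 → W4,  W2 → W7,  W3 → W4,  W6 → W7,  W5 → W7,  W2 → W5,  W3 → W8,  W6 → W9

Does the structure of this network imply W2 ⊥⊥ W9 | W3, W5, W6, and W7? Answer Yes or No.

There are 6 undirected paths between W2 and W9; checking each against the conditioning set {W3, W5, W6, W7}:
  1. W2 → W5 → W7 ← W6 → W9 — W5:chain[blocks]; W7:collider[open]; W6:fork[blocks] ⇒ blocked
  2. W2 → W5 → W9 — W5:chain[blocks] ⇒ blocked
  3. W2 → W7 ← W5 → W9 — W7:collider[open]; W5:fork[blocks] ⇒ blocked
  4. W2 → W7 ← W6 → W9 — W7:collider[open]; W6:fork[blocks] ⇒ blocked
  5. W2 → W6 → W7 ← W5 → W9 — W6:chain[blocks]; W7:collider[open]; W5:fork[blocks] ⇒ blocked
  6. W2 → W6 → W9 — W6:chain[blocks] ⇒ blocked
Since every path is blocked, d-separation holds.

Yes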